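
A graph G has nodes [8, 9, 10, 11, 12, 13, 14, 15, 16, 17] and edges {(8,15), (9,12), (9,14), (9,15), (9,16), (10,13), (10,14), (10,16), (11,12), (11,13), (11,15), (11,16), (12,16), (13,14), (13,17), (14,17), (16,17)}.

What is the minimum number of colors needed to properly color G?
Clique number ω(G) = 3 (lower bound: χ ≥ ω).
The clique on [13, 14, 17] has size 3, forcing χ ≥ 3, and the coloring below uses 3 colors, so χ(G) = 3.
A valid 3-coloring: color 1: [14, 15, 16]; color 2: [8, 9, 10, 11, 17]; color 3: [12, 13].

χ(G) = 3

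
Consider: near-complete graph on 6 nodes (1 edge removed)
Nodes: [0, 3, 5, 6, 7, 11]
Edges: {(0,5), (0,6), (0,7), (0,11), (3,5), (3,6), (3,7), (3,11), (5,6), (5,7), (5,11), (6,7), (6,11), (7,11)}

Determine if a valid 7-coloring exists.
A valid 7-coloring: color 1: [11]; color 2: [7]; color 3: [5]; color 4: [6]; color 5: [0, 3].
(χ(G) = 5 ≤ 7.)

Yes, G is 7-colorable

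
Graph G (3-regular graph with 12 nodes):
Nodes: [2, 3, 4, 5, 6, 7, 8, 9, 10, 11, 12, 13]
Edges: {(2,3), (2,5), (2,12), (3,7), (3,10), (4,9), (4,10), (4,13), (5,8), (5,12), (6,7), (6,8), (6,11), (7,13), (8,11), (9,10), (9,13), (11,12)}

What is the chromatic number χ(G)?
Clique number ω(G) = 3 (lower bound: χ ≥ ω).
The clique on [2, 5, 12] has size 3, forcing χ ≥ 3, and the coloring below uses 3 colors, so χ(G) = 3.
A valid 3-coloring: color 1: [2, 4, 7, 8]; color 2: [5, 10, 11, 13]; color 3: [3, 6, 9, 12].

χ(G) = 3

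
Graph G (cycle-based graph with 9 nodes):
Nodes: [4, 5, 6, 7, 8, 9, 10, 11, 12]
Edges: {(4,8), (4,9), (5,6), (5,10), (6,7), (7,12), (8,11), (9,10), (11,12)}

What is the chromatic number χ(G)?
Clique number ω(G) = 2 (lower bound: χ ≥ ω).
Odd cycle [7, 6, 5, 10, 9, 4, 8, 11, 12] needs 3 colors (χ ≥ 3).
The coloring below uses 3 colors, so χ(G) = 3.
A valid 3-coloring: color 1: [5, 7, 9, 11]; color 2: [4, 6, 10, 12]; color 3: [8].

χ(G) = 3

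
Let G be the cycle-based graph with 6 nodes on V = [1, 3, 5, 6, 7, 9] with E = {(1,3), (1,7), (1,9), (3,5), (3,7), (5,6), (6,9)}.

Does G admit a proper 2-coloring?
No, G is not 2-colorable

The clique on vertices [1, 3, 7] has size 3 > 2, so it alone needs 3 colors.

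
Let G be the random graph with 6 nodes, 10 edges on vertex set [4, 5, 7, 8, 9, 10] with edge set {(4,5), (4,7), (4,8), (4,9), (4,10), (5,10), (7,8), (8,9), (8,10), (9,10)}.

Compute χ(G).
Clique number ω(G) = 4 (lower bound: χ ≥ ω).
The clique on [4, 8, 9, 10] has size 4, forcing χ ≥ 4, and the coloring below uses 4 colors, so χ(G) = 4.
A valid 4-coloring: color 1: [4]; color 2: [7, 10]; color 3: [5, 8]; color 4: [9].

χ(G) = 4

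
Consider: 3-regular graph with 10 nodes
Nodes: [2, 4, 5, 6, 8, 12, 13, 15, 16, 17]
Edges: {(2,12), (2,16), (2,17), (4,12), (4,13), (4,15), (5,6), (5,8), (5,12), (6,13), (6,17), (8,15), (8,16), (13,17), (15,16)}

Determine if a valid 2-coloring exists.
The clique on vertices [6, 13, 17] has size 3 > 2, so it alone needs 3 colors.

No, G is not 2-colorable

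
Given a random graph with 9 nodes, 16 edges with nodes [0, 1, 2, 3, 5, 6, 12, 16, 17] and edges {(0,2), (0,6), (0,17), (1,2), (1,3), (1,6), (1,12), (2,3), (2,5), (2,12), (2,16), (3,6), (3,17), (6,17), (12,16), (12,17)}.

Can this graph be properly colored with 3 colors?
Yes, G is 3-colorable

A valid 3-coloring: color 1: [2, 6]; color 2: [0, 3, 5, 12]; color 3: [1, 16, 17].
(χ(G) = 3 ≤ 3.)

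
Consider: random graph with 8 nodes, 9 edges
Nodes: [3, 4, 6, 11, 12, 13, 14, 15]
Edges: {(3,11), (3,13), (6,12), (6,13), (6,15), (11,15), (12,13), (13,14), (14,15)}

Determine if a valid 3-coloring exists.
Yes, G is 3-colorable

A valid 3-coloring: color 1: [4, 13, 15]; color 2: [6, 11, 14]; color 3: [3, 12].
(χ(G) = 3 ≤ 3.)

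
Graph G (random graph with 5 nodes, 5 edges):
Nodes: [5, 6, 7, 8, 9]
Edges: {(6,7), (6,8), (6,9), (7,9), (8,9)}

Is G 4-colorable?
A valid 4-coloring: color 1: [5, 6]; color 2: [9]; color 3: [7, 8].
(χ(G) = 3 ≤ 4.)

Yes, G is 4-colorable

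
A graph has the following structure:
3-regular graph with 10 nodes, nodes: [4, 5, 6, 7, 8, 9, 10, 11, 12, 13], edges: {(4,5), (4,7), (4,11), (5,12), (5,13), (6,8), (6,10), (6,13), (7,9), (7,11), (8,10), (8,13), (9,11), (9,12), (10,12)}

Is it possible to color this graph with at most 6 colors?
A valid 6-coloring: color 1: [4, 9, 10, 13]; color 2: [7, 8, 12]; color 3: [5, 6, 11].
(χ(G) = 3 ≤ 6.)

Yes, G is 6-colorable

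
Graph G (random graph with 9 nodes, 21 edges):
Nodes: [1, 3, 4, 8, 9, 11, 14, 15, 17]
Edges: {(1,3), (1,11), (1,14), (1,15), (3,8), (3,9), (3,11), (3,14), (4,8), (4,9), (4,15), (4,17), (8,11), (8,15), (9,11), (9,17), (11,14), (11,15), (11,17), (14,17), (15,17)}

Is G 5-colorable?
Yes, G is 5-colorable

A valid 5-coloring: color 1: [4, 11]; color 2: [9, 14, 15]; color 3: [3, 17]; color 4: [1, 8].
(χ(G) = 4 ≤ 5.)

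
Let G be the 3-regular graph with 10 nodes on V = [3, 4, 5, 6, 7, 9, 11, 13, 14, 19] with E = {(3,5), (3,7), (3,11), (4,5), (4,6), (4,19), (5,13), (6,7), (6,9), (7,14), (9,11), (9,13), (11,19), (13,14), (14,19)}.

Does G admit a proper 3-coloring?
Yes, G is 3-colorable

A valid 3-coloring: color 1: [5, 6, 11, 14]; color 2: [3, 4, 9]; color 3: [7, 13, 19].
(χ(G) = 3 ≤ 3.)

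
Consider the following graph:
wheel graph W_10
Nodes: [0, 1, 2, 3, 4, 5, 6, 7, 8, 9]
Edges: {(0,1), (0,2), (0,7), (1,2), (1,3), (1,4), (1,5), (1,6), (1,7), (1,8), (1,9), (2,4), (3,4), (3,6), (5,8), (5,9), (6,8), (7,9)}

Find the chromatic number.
Clique number ω(G) = 3 (lower bound: χ ≥ ω).
Odd cycle [6, 8, 5, 9, 7, 0, 2, 4, 3] needs 3 colors (χ ≥ 3).
Vertex 1 is adjacent to every vertex of [0, 2, 3, 4, 5, 6, 7, 8, 9], which already need 3 colors among themselves, so 1 needs a new color (χ ≥ 4).
The coloring below uses 4 colors, so χ(G) = 4.
A valid 4-coloring: color 1: [1]; color 2: [4, 5, 6, 7]; color 3: [0, 3, 8, 9]; color 4: [2].

χ(G) = 4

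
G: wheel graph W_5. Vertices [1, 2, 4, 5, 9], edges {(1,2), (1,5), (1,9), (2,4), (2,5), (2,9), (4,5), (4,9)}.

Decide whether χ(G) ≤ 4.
A valid 4-coloring: color 1: [2]; color 2: [5, 9]; color 3: [1, 4].
(χ(G) = 3 ≤ 4.)

Yes, G is 4-colorable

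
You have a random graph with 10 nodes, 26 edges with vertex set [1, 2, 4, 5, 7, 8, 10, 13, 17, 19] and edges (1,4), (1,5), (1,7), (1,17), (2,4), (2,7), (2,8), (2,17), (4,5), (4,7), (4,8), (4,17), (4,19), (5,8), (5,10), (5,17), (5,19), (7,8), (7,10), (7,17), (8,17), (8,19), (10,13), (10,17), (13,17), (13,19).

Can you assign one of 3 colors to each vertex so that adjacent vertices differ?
The clique on vertices [2, 4, 7, 8, 17] has size 5 > 3, so it alone needs 5 colors.

No, G is not 3-colorable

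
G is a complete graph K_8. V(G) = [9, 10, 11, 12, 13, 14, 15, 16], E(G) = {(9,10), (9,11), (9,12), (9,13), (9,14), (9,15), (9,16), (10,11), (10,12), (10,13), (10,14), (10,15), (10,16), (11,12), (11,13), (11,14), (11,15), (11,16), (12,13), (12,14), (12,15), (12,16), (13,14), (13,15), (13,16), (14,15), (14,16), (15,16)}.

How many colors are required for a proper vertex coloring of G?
χ(G) = 8

Clique number ω(G) = 8 (lower bound: χ ≥ ω).
The clique on [9, 10, 11, 12, 13, 14, 15, 16] has size 8, forcing χ ≥ 8, and the coloring below uses 8 colors, so χ(G) = 8.
A valid 8-coloring: color 1: [9]; color 2: [12]; color 3: [13]; color 4: [15]; color 5: [10]; color 6: [11]; color 7: [16]; color 8: [14].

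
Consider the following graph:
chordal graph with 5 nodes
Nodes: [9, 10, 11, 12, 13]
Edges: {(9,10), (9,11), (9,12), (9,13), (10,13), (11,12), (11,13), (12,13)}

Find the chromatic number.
Clique number ω(G) = 4 (lower bound: χ ≥ ω).
The clique on [9, 11, 12, 13] has size 4, forcing χ ≥ 4, and the coloring below uses 4 colors, so χ(G) = 4.
A valid 4-coloring: color 1: [9]; color 2: [13]; color 3: [10, 11]; color 4: [12].

χ(G) = 4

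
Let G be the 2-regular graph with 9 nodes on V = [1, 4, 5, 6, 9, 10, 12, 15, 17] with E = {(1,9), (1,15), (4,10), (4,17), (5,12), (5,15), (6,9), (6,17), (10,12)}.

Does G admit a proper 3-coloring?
A valid 3-coloring: color 1: [5, 9, 10, 17]; color 2: [1, 4, 6, 12]; color 3: [15].
(χ(G) = 3 ≤ 3.)

Yes, G is 3-colorable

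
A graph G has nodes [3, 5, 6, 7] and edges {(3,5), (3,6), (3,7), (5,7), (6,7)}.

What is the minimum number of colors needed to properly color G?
χ(G) = 3

Clique number ω(G) = 3 (lower bound: χ ≥ ω).
The clique on [3, 5, 7] has size 3, forcing χ ≥ 3, and the coloring below uses 3 colors, so χ(G) = 3.
A valid 3-coloring: color 1: [3]; color 2: [7]; color 3: [5, 6].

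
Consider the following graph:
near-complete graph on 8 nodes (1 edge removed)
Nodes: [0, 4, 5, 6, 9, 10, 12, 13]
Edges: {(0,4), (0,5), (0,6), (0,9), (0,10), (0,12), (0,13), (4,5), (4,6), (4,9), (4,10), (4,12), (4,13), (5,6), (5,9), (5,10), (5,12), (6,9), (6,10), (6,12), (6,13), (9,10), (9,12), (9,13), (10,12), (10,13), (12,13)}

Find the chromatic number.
χ(G) = 7

Clique number ω(G) = 7 (lower bound: χ ≥ ω).
The clique on [0, 4, 5, 6, 9, 10, 12] has size 7, forcing χ ≥ 7, and the coloring below uses 7 colors, so χ(G) = 7.
A valid 7-coloring: color 1: [12]; color 2: [0]; color 3: [10]; color 4: [9]; color 5: [4]; color 6: [6]; color 7: [5, 13].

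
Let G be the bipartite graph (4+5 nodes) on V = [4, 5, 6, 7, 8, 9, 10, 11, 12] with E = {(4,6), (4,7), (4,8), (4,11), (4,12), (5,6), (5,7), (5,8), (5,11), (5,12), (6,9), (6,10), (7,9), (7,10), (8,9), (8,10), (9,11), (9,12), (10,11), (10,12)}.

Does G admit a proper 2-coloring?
Yes, G is 2-colorable

A valid 2-coloring: color 1: [4, 5, 9, 10]; color 2: [6, 7, 8, 11, 12].
(χ(G) = 2 ≤ 2.)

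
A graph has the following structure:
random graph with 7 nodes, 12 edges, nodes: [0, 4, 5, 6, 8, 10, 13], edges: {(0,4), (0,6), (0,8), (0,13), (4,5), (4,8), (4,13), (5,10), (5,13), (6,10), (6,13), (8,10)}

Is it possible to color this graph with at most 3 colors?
No, G is not 3-colorable

Suppose a proper 3-coloring c exists. The clique [0, 4, 8] takes 3 distinct colors; by symmetry let c(0) = 1, c(4) = 2, c(8) = 3.
- Vertex 13: neighbors [0, 4] already have colors [1, 2] ⇒ c(13) = 3.
- Vertex 5: neighbors [4, 13] already have colors [2, 3] ⇒ c(5) = 1.
- Vertex 6: neighbors [0, 13] already have colors [1, 3] ⇒ c(6) = 2.
- Vertex 10: neighbors [5, 6, 8] already have colors [1, 2, 3] — all 3 colors blocked. Contradiction.
The forced assignments end in a contradiction, so G has no proper 3-coloring (χ ≥ 4).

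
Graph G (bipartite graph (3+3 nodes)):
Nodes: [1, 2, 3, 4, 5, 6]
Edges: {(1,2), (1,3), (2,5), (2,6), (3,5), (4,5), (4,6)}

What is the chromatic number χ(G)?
χ(G) = 2

Clique number ω(G) = 2 (lower bound: χ ≥ ω).
The graph is bipartite (no odd cycle), so 2 colors suffice: χ(G) = 2.
A valid 2-coloring: color 1: [2, 3, 4]; color 2: [1, 5, 6].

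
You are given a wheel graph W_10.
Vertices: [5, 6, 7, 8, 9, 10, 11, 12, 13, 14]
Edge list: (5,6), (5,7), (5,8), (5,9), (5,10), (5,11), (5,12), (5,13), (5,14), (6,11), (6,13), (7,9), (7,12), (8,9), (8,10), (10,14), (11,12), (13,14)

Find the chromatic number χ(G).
Clique number ω(G) = 3 (lower bound: χ ≥ ω).
Odd cycle [13, 14, 10, 8, 9, 7, 12, 11, 6] needs 3 colors (χ ≥ 3).
Vertex 5 is adjacent to every vertex of [6, 7, 8, 9, 10, 11, 12, 13, 14], which already need 3 colors among themselves, so 5 needs a new color (χ ≥ 4).
The coloring below uses 4 colors, so χ(G) = 4.
A valid 4-coloring: color 1: [5]; color 2: [9, 10, 11, 13]; color 3: [6, 7, 8, 14]; color 4: [12].

χ(G) = 4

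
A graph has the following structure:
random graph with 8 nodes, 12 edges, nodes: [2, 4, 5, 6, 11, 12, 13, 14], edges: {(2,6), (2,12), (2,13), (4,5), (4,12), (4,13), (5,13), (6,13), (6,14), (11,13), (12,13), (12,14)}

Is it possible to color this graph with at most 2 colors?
No, G is not 2-colorable

The clique on vertices [2, 12, 13] has size 3 > 2, so it alone needs 3 colors.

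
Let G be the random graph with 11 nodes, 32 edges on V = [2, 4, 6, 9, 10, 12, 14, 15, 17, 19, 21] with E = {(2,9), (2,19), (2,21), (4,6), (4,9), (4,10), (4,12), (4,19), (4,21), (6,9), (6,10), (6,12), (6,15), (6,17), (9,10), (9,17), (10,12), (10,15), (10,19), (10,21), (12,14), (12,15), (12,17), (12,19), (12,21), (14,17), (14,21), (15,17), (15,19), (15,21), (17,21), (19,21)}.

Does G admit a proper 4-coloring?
The clique on vertices [4, 10, 12, 19, 21] has size 5 > 4, so it alone needs 5 colors.

No, G is not 4-colorable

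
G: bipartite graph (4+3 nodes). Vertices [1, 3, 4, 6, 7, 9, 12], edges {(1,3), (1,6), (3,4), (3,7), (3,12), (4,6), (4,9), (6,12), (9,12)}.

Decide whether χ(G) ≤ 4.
Yes, G is 4-colorable

A valid 4-coloring: color 1: [3, 6, 9]; color 2: [1, 4, 7, 12].
(χ(G) = 2 ≤ 4.)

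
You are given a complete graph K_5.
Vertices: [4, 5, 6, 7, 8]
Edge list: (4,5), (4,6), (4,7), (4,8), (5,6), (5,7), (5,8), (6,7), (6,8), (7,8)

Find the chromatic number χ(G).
Clique number ω(G) = 5 (lower bound: χ ≥ ω).
The clique on [4, 5, 6, 7, 8] has size 5, forcing χ ≥ 5, and the coloring below uses 5 colors, so χ(G) = 5.
A valid 5-coloring: color 1: [4]; color 2: [8]; color 3: [5]; color 4: [6]; color 5: [7].

χ(G) = 5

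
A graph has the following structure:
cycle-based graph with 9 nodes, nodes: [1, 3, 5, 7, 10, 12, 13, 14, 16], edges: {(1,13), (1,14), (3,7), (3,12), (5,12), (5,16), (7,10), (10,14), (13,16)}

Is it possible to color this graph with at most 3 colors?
A valid 3-coloring: color 1: [3, 5, 10, 13]; color 2: [7, 12, 14, 16]; color 3: [1].
(χ(G) = 3 ≤ 3.)

Yes, G is 3-colorable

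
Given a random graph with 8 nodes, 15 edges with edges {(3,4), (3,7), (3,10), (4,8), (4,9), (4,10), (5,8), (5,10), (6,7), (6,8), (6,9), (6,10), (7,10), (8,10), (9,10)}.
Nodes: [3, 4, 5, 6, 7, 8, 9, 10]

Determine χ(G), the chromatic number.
Clique number ω(G) = 3 (lower bound: χ ≥ ω).
Odd cycle [7, 3, 4, 9, 6] needs 3 colors (χ ≥ 3).
Vertex 10 is adjacent to every vertex of [3, 4, 6, 7, 9], which already need 3 colors among themselves, so 10 needs a new color (χ ≥ 4).
The coloring below uses 4 colors, so χ(G) = 4.
A valid 4-coloring: color 1: [10]; color 2: [4, 5, 6]; color 3: [3, 8, 9]; color 4: [7].

χ(G) = 4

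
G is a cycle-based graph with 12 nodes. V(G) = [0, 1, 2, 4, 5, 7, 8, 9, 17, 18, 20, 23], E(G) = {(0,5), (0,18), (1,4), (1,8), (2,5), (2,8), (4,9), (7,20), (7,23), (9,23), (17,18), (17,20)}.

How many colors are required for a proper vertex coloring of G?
Clique number ω(G) = 2 (lower bound: χ ≥ ω).
The graph is bipartite (no odd cycle), so 2 colors suffice: χ(G) = 2.
A valid 2-coloring: color 1: [4, 5, 8, 18, 20, 23]; color 2: [0, 1, 2, 7, 9, 17].

χ(G) = 2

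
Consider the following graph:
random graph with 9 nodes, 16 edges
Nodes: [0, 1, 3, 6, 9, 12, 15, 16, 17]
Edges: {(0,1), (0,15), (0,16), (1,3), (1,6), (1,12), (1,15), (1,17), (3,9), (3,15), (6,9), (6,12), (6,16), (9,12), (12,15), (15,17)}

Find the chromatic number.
Clique number ω(G) = 3 (lower bound: χ ≥ ω).
The clique on [1, 6, 12] has size 3, forcing χ ≥ 3, and the coloring below uses 3 colors, so χ(G) = 3.
A valid 3-coloring: color 1: [1, 9, 16]; color 2: [6, 15]; color 3: [0, 3, 12, 17].

χ(G) = 3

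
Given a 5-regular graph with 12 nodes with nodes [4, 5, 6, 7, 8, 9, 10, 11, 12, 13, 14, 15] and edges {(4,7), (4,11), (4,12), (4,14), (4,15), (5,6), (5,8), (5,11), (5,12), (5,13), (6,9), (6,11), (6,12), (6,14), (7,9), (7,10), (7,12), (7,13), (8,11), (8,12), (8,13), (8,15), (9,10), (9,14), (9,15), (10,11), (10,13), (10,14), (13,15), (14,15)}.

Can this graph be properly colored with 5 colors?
Yes, G is 5-colorable

A valid 5-coloring: color 1: [6, 7, 8]; color 2: [10, 12, 15]; color 3: [4, 5, 9]; color 4: [11, 13, 14].
(χ(G) = 4 ≤ 5.)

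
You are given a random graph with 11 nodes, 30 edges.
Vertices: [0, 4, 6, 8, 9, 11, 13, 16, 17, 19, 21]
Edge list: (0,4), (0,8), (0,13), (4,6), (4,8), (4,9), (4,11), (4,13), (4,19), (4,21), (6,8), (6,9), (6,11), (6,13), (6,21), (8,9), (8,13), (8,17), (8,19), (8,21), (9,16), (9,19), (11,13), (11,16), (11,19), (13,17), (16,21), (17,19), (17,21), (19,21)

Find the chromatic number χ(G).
Clique number ω(G) = 4 (lower bound: χ ≥ ω).
The clique on [8, 17, 19, 21] has size 4, forcing χ ≥ 4, and the coloring below uses 4 colors, so χ(G) = 4.
A valid 4-coloring: color 1: [8, 11]; color 2: [4, 16, 17]; color 3: [9, 13, 21]; color 4: [0, 6, 19].

χ(G) = 4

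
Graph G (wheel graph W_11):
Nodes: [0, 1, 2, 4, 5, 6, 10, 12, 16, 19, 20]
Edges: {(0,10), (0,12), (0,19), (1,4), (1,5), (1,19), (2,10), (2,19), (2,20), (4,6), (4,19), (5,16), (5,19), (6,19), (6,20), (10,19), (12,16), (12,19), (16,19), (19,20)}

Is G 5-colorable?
Yes, G is 5-colorable

A valid 5-coloring: color 1: [19]; color 2: [0, 1, 2, 6, 16]; color 3: [4, 5, 10, 12, 20].
(χ(G) = 3 ≤ 5.)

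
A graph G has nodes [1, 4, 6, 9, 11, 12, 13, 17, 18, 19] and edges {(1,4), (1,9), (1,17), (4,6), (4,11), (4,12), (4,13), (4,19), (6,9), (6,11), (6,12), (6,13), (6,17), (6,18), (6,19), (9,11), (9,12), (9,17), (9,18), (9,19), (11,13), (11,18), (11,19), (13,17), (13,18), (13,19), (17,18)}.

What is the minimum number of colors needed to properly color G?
χ(G) = 5

Clique number ω(G) = 5 (lower bound: χ ≥ ω).
The clique on [4, 6, 11, 13, 19] has size 5, forcing χ ≥ 5, and the coloring below uses 5 colors, so χ(G) = 5.
A valid 5-coloring: color 1: [1, 6]; color 2: [9, 13]; color 3: [11, 12, 17]; color 4: [18, 19]; color 5: [4].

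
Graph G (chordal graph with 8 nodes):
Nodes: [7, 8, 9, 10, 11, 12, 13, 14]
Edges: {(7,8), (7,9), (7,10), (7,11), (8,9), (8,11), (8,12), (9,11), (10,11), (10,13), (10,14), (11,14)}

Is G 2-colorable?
The clique on vertices [7, 8, 9, 11] has size 4 > 2, so it alone needs 4 colors.

No, G is not 2-colorable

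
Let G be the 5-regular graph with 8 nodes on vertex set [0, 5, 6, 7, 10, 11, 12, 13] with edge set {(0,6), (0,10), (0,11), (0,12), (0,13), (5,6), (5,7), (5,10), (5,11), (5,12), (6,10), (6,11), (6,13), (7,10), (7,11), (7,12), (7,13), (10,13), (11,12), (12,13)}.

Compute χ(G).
χ(G) = 4

Clique number ω(G) = 4 (lower bound: χ ≥ ω).
The clique on [0, 6, 10, 13] has size 4, forcing χ ≥ 4, and the coloring below uses 4 colors, so χ(G) = 4.
A valid 4-coloring: color 1: [0, 5]; color 2: [11, 13]; color 3: [10, 12]; color 4: [6, 7].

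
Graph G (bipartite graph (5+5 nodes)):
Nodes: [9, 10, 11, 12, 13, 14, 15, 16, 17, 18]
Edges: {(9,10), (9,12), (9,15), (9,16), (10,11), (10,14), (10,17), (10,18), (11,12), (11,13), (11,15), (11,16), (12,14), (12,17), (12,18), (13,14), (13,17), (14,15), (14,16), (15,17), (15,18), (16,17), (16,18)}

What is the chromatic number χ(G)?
χ(G) = 2

Clique number ω(G) = 2 (lower bound: χ ≥ ω).
The graph is bipartite (no odd cycle), so 2 colors suffice: χ(G) = 2.
A valid 2-coloring: color 1: [10, 12, 13, 15, 16]; color 2: [9, 11, 14, 17, 18].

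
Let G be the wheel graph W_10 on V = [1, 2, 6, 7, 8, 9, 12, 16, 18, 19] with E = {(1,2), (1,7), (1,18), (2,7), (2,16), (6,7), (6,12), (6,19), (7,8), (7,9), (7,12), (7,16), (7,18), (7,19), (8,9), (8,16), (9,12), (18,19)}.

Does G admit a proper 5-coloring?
Yes, G is 5-colorable

A valid 5-coloring: color 1: [7]; color 2: [2, 8, 12, 18]; color 3: [1, 9, 16, 19]; color 4: [6].
(χ(G) = 4 ≤ 5.)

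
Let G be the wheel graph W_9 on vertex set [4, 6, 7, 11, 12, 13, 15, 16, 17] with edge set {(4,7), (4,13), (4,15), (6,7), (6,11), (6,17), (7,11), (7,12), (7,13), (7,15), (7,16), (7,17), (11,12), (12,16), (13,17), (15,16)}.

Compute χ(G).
χ(G) = 3

Clique number ω(G) = 3 (lower bound: χ ≥ ω).
The clique on [4, 7, 13] has size 3, forcing χ ≥ 3, and the coloring below uses 3 colors, so χ(G) = 3.
A valid 3-coloring: color 1: [7]; color 2: [6, 12, 13, 15]; color 3: [4, 11, 16, 17].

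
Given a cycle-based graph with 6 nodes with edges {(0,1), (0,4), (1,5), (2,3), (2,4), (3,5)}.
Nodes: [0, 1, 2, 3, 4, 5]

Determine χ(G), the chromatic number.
Clique number ω(G) = 2 (lower bound: χ ≥ ω).
The graph is bipartite (no odd cycle), so 2 colors suffice: χ(G) = 2.
A valid 2-coloring: color 1: [1, 3, 4]; color 2: [0, 2, 5].

χ(G) = 2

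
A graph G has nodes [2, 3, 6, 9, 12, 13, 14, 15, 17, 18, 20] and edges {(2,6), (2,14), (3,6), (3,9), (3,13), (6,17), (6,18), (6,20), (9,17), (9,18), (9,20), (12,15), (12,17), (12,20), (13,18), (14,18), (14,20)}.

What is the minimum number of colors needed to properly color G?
Clique number ω(G) = 2 (lower bound: χ ≥ ω).
The graph is bipartite (no odd cycle), so 2 colors suffice: χ(G) = 2.
A valid 2-coloring: color 1: [6, 9, 12, 13, 14]; color 2: [2, 3, 15, 17, 18, 20].

χ(G) = 2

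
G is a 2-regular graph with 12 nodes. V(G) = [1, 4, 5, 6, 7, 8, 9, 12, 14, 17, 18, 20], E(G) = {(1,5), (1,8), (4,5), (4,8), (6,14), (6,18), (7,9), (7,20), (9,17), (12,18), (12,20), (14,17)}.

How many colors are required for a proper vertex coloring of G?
χ(G) = 2

Clique number ω(G) = 2 (lower bound: χ ≥ ω).
The graph is bipartite (no odd cycle), so 2 colors suffice: χ(G) = 2.
A valid 2-coloring: color 1: [1, 4, 9, 14, 18, 20]; color 2: [5, 6, 7, 8, 12, 17].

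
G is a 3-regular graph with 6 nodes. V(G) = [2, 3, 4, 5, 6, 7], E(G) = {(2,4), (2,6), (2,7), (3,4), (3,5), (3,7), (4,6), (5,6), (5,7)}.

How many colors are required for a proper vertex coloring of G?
Clique number ω(G) = 3 (lower bound: χ ≥ ω).
The clique on [2, 4, 6] has size 3, forcing χ ≥ 3, and the coloring below uses 3 colors, so χ(G) = 3.
A valid 3-coloring: color 1: [2, 3]; color 2: [6, 7]; color 3: [4, 5].

χ(G) = 3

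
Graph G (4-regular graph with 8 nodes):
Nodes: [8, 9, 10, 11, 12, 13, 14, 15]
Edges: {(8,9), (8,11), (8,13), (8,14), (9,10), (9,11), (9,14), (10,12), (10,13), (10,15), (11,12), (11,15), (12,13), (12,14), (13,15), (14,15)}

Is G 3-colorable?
Yes, G is 3-colorable

A valid 3-coloring: color 1: [8, 12, 15]; color 2: [9, 13]; color 3: [10, 11, 14].
(χ(G) = 3 ≤ 3.)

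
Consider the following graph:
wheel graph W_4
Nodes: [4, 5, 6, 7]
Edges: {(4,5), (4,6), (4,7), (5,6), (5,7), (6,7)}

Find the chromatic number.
χ(G) = 4

Clique number ω(G) = 4 (lower bound: χ ≥ ω).
The clique on [4, 5, 6, 7] has size 4, forcing χ ≥ 4, and the coloring below uses 4 colors, so χ(G) = 4.
A valid 4-coloring: color 1: [6]; color 2: [7]; color 3: [5]; color 4: [4].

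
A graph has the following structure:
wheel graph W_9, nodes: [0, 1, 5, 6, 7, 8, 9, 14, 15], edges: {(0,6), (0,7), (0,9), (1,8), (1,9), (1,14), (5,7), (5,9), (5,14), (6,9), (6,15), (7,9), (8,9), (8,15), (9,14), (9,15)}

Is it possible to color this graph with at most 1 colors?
No, G is not 1-colorable

The clique on vertices [0, 6, 9] has size 3 > 1, so it alone needs 3 colors.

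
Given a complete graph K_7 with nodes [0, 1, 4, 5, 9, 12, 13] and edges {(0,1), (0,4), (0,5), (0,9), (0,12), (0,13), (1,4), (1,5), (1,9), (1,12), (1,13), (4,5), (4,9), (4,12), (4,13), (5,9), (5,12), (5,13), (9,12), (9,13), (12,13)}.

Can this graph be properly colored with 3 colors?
The clique on vertices [0, 1, 4, 5, 9, 12, 13] has size 7 > 3, so it alone needs 7 colors.

No, G is not 3-colorable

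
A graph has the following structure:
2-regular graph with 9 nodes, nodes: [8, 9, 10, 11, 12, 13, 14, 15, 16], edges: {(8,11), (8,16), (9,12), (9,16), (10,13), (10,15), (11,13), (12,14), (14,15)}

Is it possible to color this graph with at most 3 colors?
Yes, G is 3-colorable

A valid 3-coloring: color 1: [8, 12, 13, 15]; color 2: [9, 10, 11, 14]; color 3: [16].
(χ(G) = 3 ≤ 3.)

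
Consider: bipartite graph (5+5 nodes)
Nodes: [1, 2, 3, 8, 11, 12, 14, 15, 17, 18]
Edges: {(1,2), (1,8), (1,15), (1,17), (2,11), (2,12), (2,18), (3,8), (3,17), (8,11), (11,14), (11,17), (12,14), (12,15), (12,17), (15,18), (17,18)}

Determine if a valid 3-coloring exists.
A valid 3-coloring: color 1: [2, 8, 14, 15, 17]; color 2: [1, 3, 11, 12, 18].
(χ(G) = 2 ≤ 3.)

Yes, G is 3-colorable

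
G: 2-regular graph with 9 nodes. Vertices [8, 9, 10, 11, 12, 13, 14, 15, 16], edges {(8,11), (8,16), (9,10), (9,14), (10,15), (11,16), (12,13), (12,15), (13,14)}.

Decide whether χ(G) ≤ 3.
Yes, G is 3-colorable

A valid 3-coloring: color 1: [10, 12, 14, 16]; color 2: [8, 9, 13, 15]; color 3: [11].
(χ(G) = 3 ≤ 3.)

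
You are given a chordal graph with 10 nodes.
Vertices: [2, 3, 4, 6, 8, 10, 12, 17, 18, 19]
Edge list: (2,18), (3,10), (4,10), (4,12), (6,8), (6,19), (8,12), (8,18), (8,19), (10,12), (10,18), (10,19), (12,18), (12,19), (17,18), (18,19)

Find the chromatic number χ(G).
χ(G) = 4

Clique number ω(G) = 4 (lower bound: χ ≥ ω).
The clique on [8, 12, 18, 19] has size 4, forcing χ ≥ 4, and the coloring below uses 4 colors, so χ(G) = 4.
A valid 4-coloring: color 1: [3, 4, 6, 18]; color 2: [2, 12, 17]; color 3: [19]; color 4: [8, 10].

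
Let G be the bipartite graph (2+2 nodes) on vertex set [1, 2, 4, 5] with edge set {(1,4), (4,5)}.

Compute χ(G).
χ(G) = 2

Clique number ω(G) = 2 (lower bound: χ ≥ ω).
The graph is bipartite (no odd cycle), so 2 colors suffice: χ(G) = 2.
A valid 2-coloring: color 1: [2, 4]; color 2: [1, 5].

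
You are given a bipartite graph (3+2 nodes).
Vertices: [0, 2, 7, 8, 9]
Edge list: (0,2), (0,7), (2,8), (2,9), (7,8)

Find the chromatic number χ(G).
χ(G) = 2

Clique number ω(G) = 2 (lower bound: χ ≥ ω).
The graph is bipartite (no odd cycle), so 2 colors suffice: χ(G) = 2.
A valid 2-coloring: color 1: [2, 7]; color 2: [0, 8, 9].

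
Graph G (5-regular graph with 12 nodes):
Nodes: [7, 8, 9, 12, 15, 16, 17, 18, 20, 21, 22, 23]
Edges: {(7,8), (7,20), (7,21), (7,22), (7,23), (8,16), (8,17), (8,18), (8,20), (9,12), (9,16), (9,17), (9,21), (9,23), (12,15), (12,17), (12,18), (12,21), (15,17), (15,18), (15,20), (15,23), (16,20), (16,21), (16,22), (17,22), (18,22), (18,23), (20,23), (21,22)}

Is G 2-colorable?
The clique on vertices [7, 8, 20] has size 3 > 2, so it alone needs 3 colors.

No, G is not 2-colorable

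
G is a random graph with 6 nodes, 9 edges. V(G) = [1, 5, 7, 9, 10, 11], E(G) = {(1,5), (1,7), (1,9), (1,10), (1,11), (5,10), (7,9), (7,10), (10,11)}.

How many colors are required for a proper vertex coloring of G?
χ(G) = 3

Clique number ω(G) = 3 (lower bound: χ ≥ ω).
The clique on [1, 7, 9] has size 3, forcing χ ≥ 3, and the coloring below uses 3 colors, so χ(G) = 3.
A valid 3-coloring: color 1: [1]; color 2: [9, 10]; color 3: [5, 7, 11].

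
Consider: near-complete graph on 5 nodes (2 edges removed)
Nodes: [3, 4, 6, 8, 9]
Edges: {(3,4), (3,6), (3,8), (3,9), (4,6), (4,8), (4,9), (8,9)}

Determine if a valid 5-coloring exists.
A valid 5-coloring: color 1: [3]; color 2: [4]; color 3: [6, 8]; color 4: [9].
(χ(G) = 4 ≤ 5.)

Yes, G is 5-colorable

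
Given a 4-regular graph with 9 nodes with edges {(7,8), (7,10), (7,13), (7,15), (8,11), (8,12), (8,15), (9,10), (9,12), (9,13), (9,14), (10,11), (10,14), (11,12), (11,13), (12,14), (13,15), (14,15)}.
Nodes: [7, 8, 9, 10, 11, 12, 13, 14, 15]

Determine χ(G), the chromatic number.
Clique number ω(G) = 3 (lower bound: χ ≥ ω).
The clique on [7, 8, 15] has size 3, forcing χ ≥ 3, and the coloring below uses 3 colors, so χ(G) = 3.
A valid 3-coloring: color 1: [10, 12, 15]; color 2: [8, 13, 14]; color 3: [7, 9, 11].

χ(G) = 3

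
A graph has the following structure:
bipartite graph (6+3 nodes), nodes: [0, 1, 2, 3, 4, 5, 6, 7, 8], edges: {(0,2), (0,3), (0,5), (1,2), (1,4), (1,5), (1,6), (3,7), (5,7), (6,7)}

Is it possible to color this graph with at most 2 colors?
A valid 2-coloring: color 1: [0, 1, 7, 8]; color 2: [2, 3, 4, 5, 6].
(χ(G) = 2 ≤ 2.)

Yes, G is 2-colorable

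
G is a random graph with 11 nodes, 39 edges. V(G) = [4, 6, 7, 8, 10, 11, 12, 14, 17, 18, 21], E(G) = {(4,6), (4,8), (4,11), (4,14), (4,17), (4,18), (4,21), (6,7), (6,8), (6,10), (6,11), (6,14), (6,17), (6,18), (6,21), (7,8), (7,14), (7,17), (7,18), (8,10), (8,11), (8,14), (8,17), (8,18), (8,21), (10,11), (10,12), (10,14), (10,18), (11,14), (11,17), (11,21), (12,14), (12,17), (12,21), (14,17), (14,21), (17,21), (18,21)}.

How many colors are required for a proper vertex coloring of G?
Clique number ω(G) = 7 (lower bound: χ ≥ ω).
The clique on [4, 6, 8, 11, 14, 17, 21] has size 7, forcing χ ≥ 7, and the coloring below uses 7 colors, so χ(G) = 7.
A valid 7-coloring: color 1: [14, 18]; color 2: [6, 12]; color 3: [8]; color 4: [7, 10, 21]; color 5: [17]; color 6: [11]; color 7: [4].

χ(G) = 7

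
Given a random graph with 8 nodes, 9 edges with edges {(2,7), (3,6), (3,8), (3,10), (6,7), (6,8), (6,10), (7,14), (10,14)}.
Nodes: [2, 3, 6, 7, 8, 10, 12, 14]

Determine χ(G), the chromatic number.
χ(G) = 3

Clique number ω(G) = 3 (lower bound: χ ≥ ω).
The clique on [3, 6, 8] has size 3, forcing χ ≥ 3, and the coloring below uses 3 colors, so χ(G) = 3.
A valid 3-coloring: color 1: [2, 6, 12, 14]; color 2: [3, 7]; color 3: [8, 10].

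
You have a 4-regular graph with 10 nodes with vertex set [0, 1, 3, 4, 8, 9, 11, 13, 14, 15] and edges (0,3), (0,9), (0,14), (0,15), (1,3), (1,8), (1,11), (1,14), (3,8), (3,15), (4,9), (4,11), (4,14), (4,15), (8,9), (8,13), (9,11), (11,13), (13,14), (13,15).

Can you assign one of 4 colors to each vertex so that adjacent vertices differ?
Yes, G is 4-colorable

A valid 4-coloring: color 1: [3, 11, 14]; color 2: [1, 9, 15]; color 3: [0, 4, 8]; color 4: [13].
(χ(G) = 3 ≤ 4.)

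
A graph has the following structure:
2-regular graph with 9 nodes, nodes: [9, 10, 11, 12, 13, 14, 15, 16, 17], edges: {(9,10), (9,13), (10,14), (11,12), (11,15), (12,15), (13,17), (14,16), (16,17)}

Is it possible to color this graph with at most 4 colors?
Yes, G is 4-colorable

A valid 4-coloring: color 1: [10, 12, 13, 16]; color 2: [9, 11, 14, 17]; color 3: [15].
(χ(G) = 3 ≤ 4.)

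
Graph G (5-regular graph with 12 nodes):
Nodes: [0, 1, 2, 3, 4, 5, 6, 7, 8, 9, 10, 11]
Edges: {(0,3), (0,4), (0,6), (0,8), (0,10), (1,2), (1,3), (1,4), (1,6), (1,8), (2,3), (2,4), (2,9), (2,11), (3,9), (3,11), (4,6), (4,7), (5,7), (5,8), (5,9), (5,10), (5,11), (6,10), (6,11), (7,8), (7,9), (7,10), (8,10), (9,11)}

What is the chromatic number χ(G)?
Clique number ω(G) = 4 (lower bound: χ ≥ ω).
The clique on [2, 3, 9, 11] has size 4, forcing χ ≥ 4, and the coloring below uses 4 colors, so χ(G) = 4.
A valid 4-coloring: color 1: [6, 8, 9]; color 2: [0, 2, 5]; color 3: [1, 7, 11]; color 4: [3, 4, 10].

χ(G) = 4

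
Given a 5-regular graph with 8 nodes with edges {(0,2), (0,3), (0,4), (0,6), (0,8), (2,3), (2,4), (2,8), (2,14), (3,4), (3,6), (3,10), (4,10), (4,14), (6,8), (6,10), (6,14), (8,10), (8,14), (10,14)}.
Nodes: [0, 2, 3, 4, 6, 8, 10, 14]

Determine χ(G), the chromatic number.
χ(G) = 4

Clique number ω(G) = 4 (lower bound: χ ≥ ω).
The clique on [0, 2, 3, 4] has size 4, forcing χ ≥ 4, and the coloring below uses 4 colors, so χ(G) = 4.
A valid 4-coloring: color 1: [4, 8]; color 2: [3, 14]; color 3: [2, 6]; color 4: [0, 10].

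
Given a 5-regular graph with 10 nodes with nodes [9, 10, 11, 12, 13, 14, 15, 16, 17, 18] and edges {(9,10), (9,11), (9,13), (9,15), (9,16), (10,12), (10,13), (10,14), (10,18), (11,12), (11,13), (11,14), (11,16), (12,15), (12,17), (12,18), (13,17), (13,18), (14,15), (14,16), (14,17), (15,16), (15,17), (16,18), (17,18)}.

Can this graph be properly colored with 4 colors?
A valid 4-coloring: color 1: [11, 15, 18]; color 2: [12, 13, 14]; color 3: [9, 17]; color 4: [10, 16].
(χ(G) = 4 ≤ 4.)

Yes, G is 4-colorable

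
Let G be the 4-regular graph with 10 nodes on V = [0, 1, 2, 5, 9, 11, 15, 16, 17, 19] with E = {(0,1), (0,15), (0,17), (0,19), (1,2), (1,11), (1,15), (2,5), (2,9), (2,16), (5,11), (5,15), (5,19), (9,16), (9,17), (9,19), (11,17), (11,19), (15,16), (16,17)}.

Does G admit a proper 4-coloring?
A valid 4-coloring: color 1: [1, 16, 19]; color 2: [2, 11, 15]; color 3: [0, 5, 9]; color 4: [17].
(χ(G) = 3 ≤ 4.)

Yes, G is 4-colorable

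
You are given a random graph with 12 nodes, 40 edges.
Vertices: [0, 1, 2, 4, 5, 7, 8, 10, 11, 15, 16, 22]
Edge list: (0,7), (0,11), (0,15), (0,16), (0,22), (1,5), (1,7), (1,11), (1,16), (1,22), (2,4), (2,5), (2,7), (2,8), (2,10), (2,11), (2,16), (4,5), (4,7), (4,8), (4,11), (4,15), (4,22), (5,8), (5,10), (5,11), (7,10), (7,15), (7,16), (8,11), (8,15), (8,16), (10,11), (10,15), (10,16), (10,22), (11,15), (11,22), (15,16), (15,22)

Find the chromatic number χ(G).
χ(G) = 5

Clique number ω(G) = 5 (lower bound: χ ≥ ω).
The clique on [2, 4, 5, 8, 11] has size 5, forcing χ ≥ 5, and the coloring below uses 5 colors, so χ(G) = 5.
A valid 5-coloring: color 1: [11, 16]; color 2: [1, 2, 15]; color 3: [0, 4, 10]; color 4: [7, 8, 22]; color 5: [5].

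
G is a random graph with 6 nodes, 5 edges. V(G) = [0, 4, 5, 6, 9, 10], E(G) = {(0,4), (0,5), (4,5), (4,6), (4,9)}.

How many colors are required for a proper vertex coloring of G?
Clique number ω(G) = 3 (lower bound: χ ≥ ω).
The clique on [0, 4, 5] has size 3, forcing χ ≥ 3, and the coloring below uses 3 colors, so χ(G) = 3.
A valid 3-coloring: color 1: [4, 10]; color 2: [0, 6, 9]; color 3: [5].

χ(G) = 3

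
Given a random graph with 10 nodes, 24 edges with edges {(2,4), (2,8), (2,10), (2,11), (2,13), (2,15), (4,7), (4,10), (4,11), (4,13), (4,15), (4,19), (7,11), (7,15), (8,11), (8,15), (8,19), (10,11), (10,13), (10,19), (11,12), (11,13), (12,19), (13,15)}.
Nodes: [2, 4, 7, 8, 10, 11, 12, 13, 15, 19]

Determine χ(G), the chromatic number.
χ(G) = 5

Clique number ω(G) = 5 (lower bound: χ ≥ ω).
The clique on [2, 4, 10, 11, 13] has size 5, forcing χ ≥ 5, and the coloring below uses 5 colors, so χ(G) = 5.
A valid 5-coloring: color 1: [4, 8, 12]; color 2: [11, 15, 19]; color 3: [2, 7]; color 4: [13]; color 5: [10].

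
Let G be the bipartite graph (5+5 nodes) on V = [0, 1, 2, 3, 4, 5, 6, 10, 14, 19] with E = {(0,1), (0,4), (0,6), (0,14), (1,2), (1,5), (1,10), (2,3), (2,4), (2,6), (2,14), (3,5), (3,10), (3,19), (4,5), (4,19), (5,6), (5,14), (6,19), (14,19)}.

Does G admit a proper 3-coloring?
Yes, G is 3-colorable

A valid 3-coloring: color 1: [0, 2, 5, 10, 19]; color 2: [1, 3, 4, 6, 14].
(χ(G) = 2 ≤ 3.)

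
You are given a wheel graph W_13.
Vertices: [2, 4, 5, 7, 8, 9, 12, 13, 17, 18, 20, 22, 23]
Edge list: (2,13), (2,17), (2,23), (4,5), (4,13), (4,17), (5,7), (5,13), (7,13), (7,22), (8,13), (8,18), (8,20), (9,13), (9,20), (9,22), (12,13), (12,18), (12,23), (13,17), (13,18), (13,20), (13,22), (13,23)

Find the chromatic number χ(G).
Clique number ω(G) = 3 (lower bound: χ ≥ ω).
The clique on [2, 13, 17] has size 3, forcing χ ≥ 3, and the coloring below uses 3 colors, so χ(G) = 3.
A valid 3-coloring: color 1: [13]; color 2: [5, 17, 18, 20, 22, 23]; color 3: [2, 4, 7, 8, 9, 12].

χ(G) = 3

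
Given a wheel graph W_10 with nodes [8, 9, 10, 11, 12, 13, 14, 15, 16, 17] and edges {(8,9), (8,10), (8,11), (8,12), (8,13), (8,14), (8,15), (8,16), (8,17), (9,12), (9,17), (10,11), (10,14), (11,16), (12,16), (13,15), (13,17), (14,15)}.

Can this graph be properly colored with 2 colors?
The clique on vertices [8, 9, 17] has size 3 > 2, so it alone needs 3 colors.

No, G is not 2-colorable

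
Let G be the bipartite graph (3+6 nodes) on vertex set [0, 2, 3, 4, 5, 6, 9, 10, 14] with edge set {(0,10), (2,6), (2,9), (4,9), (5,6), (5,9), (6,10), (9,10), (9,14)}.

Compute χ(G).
χ(G) = 2

Clique number ω(G) = 2 (lower bound: χ ≥ ω).
The graph is bipartite (no odd cycle), so 2 colors suffice: χ(G) = 2.
A valid 2-coloring: color 1: [0, 3, 6, 9]; color 2: [2, 4, 5, 10, 14].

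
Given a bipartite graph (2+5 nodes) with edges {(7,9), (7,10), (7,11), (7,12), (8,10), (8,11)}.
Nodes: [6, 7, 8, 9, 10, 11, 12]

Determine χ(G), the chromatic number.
χ(G) = 2

Clique number ω(G) = 2 (lower bound: χ ≥ ω).
The graph is bipartite (no odd cycle), so 2 colors suffice: χ(G) = 2.
A valid 2-coloring: color 1: [6, 7, 8]; color 2: [9, 10, 11, 12].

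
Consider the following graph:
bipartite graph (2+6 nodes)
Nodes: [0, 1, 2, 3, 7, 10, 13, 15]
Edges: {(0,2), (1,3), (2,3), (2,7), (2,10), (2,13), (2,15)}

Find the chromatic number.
χ(G) = 2

Clique number ω(G) = 2 (lower bound: χ ≥ ω).
The graph is bipartite (no odd cycle), so 2 colors suffice: χ(G) = 2.
A valid 2-coloring: color 1: [1, 2]; color 2: [0, 3, 7, 10, 13, 15].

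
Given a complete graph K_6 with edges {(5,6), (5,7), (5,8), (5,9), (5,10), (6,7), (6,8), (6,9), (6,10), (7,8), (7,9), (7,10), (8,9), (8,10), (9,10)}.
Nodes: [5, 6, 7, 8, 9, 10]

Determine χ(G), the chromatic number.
χ(G) = 6

Clique number ω(G) = 6 (lower bound: χ ≥ ω).
The clique on [5, 6, 7, 8, 9, 10] has size 6, forcing χ ≥ 6, and the coloring below uses 6 colors, so χ(G) = 6.
A valid 6-coloring: color 1: [5]; color 2: [6]; color 3: [10]; color 4: [8]; color 5: [9]; color 6: [7].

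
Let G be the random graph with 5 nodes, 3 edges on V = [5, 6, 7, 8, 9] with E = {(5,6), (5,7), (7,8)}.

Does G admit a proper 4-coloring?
Yes, G is 4-colorable

A valid 4-coloring: color 1: [6, 7, 9]; color 2: [5, 8].
(χ(G) = 2 ≤ 4.)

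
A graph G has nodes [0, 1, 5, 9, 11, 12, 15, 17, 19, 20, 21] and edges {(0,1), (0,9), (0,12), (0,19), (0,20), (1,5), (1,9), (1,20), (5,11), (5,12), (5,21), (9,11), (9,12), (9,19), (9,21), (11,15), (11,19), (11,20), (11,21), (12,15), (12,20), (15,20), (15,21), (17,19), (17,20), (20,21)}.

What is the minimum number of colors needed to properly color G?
χ(G) = 4

Clique number ω(G) = 4 (lower bound: χ ≥ ω).
The clique on [11, 15, 20, 21] has size 4, forcing χ ≥ 4, and the coloring below uses 4 colors, so χ(G) = 4.
A valid 4-coloring: color 1: [5, 9, 20]; color 2: [0, 11, 17]; color 3: [1, 12, 19, 21]; color 4: [15].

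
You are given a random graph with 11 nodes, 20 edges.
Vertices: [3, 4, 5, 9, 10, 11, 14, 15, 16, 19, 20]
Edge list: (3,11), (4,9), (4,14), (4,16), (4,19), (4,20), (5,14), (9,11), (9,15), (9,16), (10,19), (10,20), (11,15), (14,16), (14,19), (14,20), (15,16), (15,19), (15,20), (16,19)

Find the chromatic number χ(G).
χ(G) = 4

Clique number ω(G) = 4 (lower bound: χ ≥ ω).
The clique on [4, 14, 16, 19] has size 4, forcing χ ≥ 4, and the coloring below uses 4 colors, so χ(G) = 4.
A valid 4-coloring: color 1: [3, 4, 5, 10, 15]; color 2: [11, 16, 20]; color 3: [9, 19]; color 4: [14].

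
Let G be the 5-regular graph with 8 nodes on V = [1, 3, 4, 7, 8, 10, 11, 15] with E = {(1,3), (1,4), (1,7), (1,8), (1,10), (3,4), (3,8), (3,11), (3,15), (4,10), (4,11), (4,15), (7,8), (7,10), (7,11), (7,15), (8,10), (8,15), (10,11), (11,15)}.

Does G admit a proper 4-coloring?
A valid 4-coloring: color 1: [10, 15]; color 2: [1, 11]; color 3: [3, 7]; color 4: [4, 8].
(χ(G) = 4 ≤ 4.)

Yes, G is 4-colorable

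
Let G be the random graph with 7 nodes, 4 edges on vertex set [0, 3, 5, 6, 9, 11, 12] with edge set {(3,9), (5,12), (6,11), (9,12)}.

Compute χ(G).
χ(G) = 2

Clique number ω(G) = 2 (lower bound: χ ≥ ω).
The graph is bipartite (no odd cycle), so 2 colors suffice: χ(G) = 2.
A valid 2-coloring: color 1: [0, 5, 6, 9]; color 2: [3, 11, 12].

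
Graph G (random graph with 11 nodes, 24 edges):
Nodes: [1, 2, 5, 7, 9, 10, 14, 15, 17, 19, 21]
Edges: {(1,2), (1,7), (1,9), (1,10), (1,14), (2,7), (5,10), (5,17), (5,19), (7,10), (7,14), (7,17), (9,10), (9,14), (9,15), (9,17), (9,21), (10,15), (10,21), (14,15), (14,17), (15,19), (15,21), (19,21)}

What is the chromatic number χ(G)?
χ(G) = 4

Clique number ω(G) = 4 (lower bound: χ ≥ ω).
The clique on [9, 10, 15, 21] has size 4, forcing χ ≥ 4, and the coloring below uses 4 colors, so χ(G) = 4.
A valid 4-coloring: color 1: [7, 9, 19]; color 2: [2, 10, 17]; color 3: [1, 5, 15]; color 4: [14, 21].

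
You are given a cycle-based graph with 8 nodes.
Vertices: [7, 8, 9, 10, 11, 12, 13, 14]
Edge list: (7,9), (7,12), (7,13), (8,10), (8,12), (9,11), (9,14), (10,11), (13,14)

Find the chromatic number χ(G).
Clique number ω(G) = 2 (lower bound: χ ≥ ω).
The graph is bipartite (no odd cycle), so 2 colors suffice: χ(G) = 2.
A valid 2-coloring: color 1: [7, 8, 11, 14]; color 2: [9, 10, 12, 13].

χ(G) = 2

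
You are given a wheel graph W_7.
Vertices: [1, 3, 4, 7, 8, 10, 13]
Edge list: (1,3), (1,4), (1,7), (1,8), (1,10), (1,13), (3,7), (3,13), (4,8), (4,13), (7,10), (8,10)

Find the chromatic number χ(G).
χ(G) = 3

Clique number ω(G) = 3 (lower bound: χ ≥ ω).
The clique on [1, 8, 10] has size 3, forcing χ ≥ 3, and the coloring below uses 3 colors, so χ(G) = 3.
A valid 3-coloring: color 1: [1]; color 2: [7, 8, 13]; color 3: [3, 4, 10].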